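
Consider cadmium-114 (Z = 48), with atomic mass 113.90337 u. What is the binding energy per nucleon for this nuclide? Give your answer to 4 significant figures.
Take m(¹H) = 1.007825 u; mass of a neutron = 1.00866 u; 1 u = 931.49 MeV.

Σm = 48·m(¹H) + 66·m_n = 48.375600 + 66.57156 = 114.947160 u
Mass defect Δm = 114.947160 − 113.90337 = 1.043790 u
Converting to energy: 1.043790 u × 931.49 MeV/u = 972.280 MeV
Dividing by A = 114 gives 8.529 MeV per nucleon.

8.529 MeV/nucleon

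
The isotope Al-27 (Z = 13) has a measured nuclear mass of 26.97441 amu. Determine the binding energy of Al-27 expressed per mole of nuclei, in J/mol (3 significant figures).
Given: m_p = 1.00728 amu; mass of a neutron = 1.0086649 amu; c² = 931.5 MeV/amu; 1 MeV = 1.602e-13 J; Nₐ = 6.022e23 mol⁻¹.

2.17e+13 J/mol

Z = 13, so N = A − Z = 27 − 13 = 14.
Total constituent mass: 13 × 1.00728 + 14 × 1.0086649 = 27.2159486 amu
Δm = 27.2159486 − 26.97441 = 0.2415386 amu
Converting to energy: 0.2415386 amu × 931.5 MeV/amu = 224.993 MeV
Per nucleus in joules: 224.993 MeV × 1.602e-13 J/MeV = 3.6044e-11 J
Per mole: 3.6044e-11 J × 6.022e23 mol⁻¹ = 2.1706e+13 J/mol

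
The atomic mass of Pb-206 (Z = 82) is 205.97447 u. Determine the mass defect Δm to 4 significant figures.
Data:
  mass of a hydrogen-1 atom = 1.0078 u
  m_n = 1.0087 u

With 82 protons and 124 neutrons (A = 206):
Total constituent mass: 82 × 1.0078 + 124 × 1.0087 = 207.7184 u
Mass defect Δm = 207.7184 − 205.97447 = 1.74393 u

1.744 u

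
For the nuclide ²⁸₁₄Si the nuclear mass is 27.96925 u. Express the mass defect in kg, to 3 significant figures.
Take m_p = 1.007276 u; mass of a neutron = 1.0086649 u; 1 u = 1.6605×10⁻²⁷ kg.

4.22e-28 kg

Total constituent mass: 14 × 1.007276 + 14 × 1.0086649 = 28.2231726 u
The mass defect is 28.2231726 − 27.96925 = 0.2539226 u.
In SI units: 0.2539226 u × 1.6605×10⁻²⁷ kg/u = 4.2164e-28 kg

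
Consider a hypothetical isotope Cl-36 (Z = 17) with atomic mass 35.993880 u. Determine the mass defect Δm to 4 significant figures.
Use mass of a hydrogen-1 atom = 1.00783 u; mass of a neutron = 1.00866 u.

Σm = 17·m(¹H) + 19·m_n = 17.13311 + 19.16454 = 36.29765 u
Mass defect Δm = 36.29765 − 35.993880 = 0.303770 u

0.3038 u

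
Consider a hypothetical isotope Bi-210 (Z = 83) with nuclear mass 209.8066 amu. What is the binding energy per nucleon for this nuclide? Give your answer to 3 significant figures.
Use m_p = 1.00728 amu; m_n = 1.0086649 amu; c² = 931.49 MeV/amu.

Mass of separated nucleons = 83(1.00728) + 127(1.0086649) = 83.60424 + 128.1004423 = 211.7046823 amu
The mass defect is 211.7046823 − 209.8066 = 1.8980823 amu.
Converting to energy: 1.8980823 amu × 931.49 MeV/amu = 1768.04 MeV
Dividing by A = 210 gives 8.419 MeV per nucleon.

8.42 MeV/nucleon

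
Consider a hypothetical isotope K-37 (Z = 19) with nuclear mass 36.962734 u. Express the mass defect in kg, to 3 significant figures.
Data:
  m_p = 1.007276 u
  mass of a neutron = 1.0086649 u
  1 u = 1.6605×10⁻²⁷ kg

5.50e-28 kg

With 19 protons and 18 neutrons (A = 37):
Mass of separated nucleons = 19(1.007276) + 18(1.0086649) = 19.138244 + 18.1559682 = 37.2942122 u
The mass defect is 37.2942122 − 36.962734 = 0.3314782 u.
In SI units: 0.3314782 u × 1.6605×10⁻²⁷ kg/u = 5.5042e-28 kg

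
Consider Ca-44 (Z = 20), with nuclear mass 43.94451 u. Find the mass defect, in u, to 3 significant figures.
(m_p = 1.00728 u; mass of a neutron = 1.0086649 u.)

0.409 u

Z = 20, so N = A − Z = 44 − 20 = 24.
Total constituent mass: 20 × 1.00728 + 24 × 1.0086649 = 44.3535576 u
Mass defect Δm = 44.3535576 − 43.94451 = 0.4090476 u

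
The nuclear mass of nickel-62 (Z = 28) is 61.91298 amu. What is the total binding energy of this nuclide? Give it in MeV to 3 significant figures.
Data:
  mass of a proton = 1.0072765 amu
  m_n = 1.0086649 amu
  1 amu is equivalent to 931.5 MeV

The nucleus contains 28 protons and 62 − 28 = 34 neutrons.
Total constituent mass: 28 × 1.0072765 + 34 × 1.0086649 = 62.4983486 amu
Mass defect Δm = 62.4983486 − 61.91298 = 0.5853686 amu
E_B = 0.5853686 × 931.5 = 545.271 MeV

545 MeV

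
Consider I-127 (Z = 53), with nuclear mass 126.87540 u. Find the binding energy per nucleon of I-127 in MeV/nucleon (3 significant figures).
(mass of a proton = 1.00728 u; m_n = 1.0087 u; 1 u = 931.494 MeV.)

8.47 MeV/nucleon

Σm = 53·m_p + 74·m_n = 53.38584 + 74.6438 = 128.02964 u
Δm = 128.02964 − 126.87540 = 1.15424 u
Converting to energy: 1.15424 u × 931.494 MeV/u = 1075.17 MeV
Dividing by A = 127 gives 8.466 MeV per nucleon.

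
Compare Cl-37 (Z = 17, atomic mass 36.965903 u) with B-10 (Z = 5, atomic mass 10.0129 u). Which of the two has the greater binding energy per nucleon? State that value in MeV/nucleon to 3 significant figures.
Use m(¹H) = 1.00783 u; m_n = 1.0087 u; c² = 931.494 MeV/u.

Cl-37: Σm = 17(1.00783) + 20(1.0087) = 37.30711 u; Δm = 0.341207 u; E_B = 317.83 MeV; E_B/A = 8.590 MeV
B-10: Σm = 5(1.00783) + 5(1.0087) = 10.08265 u; Δm = 0.06975 u; E_B = 64.972 MeV; E_B/A = 6.497 MeV
Cl-37 has the higher binding energy per nucleon, so it is the more tightly bound nucleus.

Cl-37; 8.59 MeV/nucleon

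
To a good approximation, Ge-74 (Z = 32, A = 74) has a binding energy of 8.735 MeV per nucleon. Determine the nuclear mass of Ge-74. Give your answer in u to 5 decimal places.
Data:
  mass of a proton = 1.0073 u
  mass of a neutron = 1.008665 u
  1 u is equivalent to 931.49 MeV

73.90360 u

Total binding energy = 74 × 8.735 = 646.390 MeV
Mass defect = 646.390 MeV / (931.49 MeV/u) = 0.6939312 u
Constituent mass = 32(1.0073) + 42(1.008665) = 74.597530 u
Nuclear mass = 74.597530 − 0.6939312 = 73.9035988 u ≈ 73.90360 u (to 5 decimal places)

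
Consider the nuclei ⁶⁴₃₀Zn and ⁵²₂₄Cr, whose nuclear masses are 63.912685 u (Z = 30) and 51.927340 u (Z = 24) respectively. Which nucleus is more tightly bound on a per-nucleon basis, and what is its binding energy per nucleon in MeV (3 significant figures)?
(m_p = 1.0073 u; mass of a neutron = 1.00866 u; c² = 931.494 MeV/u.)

⁶⁴₃₀Zn: Σm = 30(1.0073) + 34(1.00866) = 64.51344 u; Δm = 0.600755 u; E_B = 559.60 MeV; E_B/A = 8.744 MeV
⁵²₂₄Cr: Σm = 24(1.0073) + 28(1.00866) = 52.41768 u; Δm = 0.490340 u; E_B = 456.75 MeV; E_B/A = 8.784 MeV
⁵²₂₄Cr has the higher binding energy per nucleon, so it is the more tightly bound nucleus.

⁵²₂₄Cr; 8.78 MeV/nucleon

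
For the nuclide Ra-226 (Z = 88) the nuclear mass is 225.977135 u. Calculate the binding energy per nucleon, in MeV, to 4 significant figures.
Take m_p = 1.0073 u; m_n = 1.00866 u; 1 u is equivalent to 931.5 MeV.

Total constituent mass: 88 × 1.0073 + 138 × 1.00866 = 227.83748 u
Δm = 227.83748 − 225.977135 = 1.860345 u
Binding energy = Δm·c² = 1.860345 × 931.5 MeV/u = 1732.91 MeV
BE/A = 1732.91 MeV / 226 = 7.668 MeV/nucleon

7.668 MeV/nucleon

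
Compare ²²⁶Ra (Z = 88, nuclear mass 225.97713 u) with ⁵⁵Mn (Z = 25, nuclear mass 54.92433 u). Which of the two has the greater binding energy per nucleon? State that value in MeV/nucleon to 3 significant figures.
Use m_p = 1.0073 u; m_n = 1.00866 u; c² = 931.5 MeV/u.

²²⁶Ra: Σm = 88(1.0073) + 138(1.00866) = 227.83748 u; Δm = 1.86035 u; E_B = 1732.9 MeV; E_B/A = 7.668 MeV
⁵⁵Mn: Σm = 25(1.0073) + 30(1.00866) = 55.44230 u; Δm = 0.51797 u; E_B = 482.49 MeV; E_B/A = 8.773 MeV
⁵⁵Mn has the higher binding energy per nucleon, so it is the more tightly bound nucleus.

⁵⁵Mn; 8.77 MeV/nucleon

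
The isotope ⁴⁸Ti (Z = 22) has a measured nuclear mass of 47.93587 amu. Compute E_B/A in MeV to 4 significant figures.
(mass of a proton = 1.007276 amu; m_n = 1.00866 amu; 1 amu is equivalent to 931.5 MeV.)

Σm = 22·m_p + 26·m_n = 22.160072 + 26.22516 = 48.385232 amu
Δm = 48.385232 − 47.93587 = 0.449362 amu
E_B = 0.449362 × 931.5 = 418.581 MeV
Per nucleon: 418.581 / 48 = 8.720 MeV

8.720 MeV/nucleon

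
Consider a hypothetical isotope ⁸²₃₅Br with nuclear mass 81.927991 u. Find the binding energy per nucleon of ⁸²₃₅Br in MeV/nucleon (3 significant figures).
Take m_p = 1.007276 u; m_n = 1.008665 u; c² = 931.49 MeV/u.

Σm = 35·m_p + 47·m_n = 35.254660 + 47.407255 = 82.661915 u
Mass defect Δm = 82.661915 − 81.927991 = 0.733924 u
Converting to energy: 0.733924 u × 931.49 MeV/u = 683.643 MeV
BE/A = 683.643 MeV / 82 = 8.337 MeV/nucleon

8.34 MeV/nucleon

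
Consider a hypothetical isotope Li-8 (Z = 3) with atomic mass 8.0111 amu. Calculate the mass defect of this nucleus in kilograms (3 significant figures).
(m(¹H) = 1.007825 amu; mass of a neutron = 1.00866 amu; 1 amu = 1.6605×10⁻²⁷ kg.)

Σm = 3·m(¹H) + 5·m_n = 3.023475 + 5.04330 = 8.066775 amu
Mass defect Δm = 8.066775 − 8.0111 = 0.055675 amu
In SI units: 0.055675 amu × 1.6605×10⁻²⁷ kg/amu = 9.2448e-29 kg

9.24e-29 kg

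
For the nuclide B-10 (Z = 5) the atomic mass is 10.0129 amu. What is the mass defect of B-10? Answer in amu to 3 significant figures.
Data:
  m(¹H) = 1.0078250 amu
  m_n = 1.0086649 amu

0.0695 amu

The nucleus contains 5 protons and 10 − 5 = 5 neutrons.
Σm = 5·m(¹H) + 5·m_n = 5.0391250 + 5.0433245 = 10.0824495 amu
Mass defect Δm = 10.0824495 − 10.0129 = 0.0695495 amu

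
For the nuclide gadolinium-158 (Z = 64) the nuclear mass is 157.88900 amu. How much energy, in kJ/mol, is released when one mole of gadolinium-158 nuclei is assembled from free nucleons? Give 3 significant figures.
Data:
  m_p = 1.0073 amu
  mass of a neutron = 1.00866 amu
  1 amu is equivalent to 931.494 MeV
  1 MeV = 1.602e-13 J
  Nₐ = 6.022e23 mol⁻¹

Mass of separated nucleons = 64(1.0073) + 94(1.00866) = 64.4672 + 94.81404 = 159.28124 amu
The mass defect is 159.28124 − 157.88900 = 1.39224 amu.
E_B = 1.39224 × 931.494 = 1296.86 MeV
Per nucleus in joules: 1296.86 MeV × 1.602e-13 J/MeV = 2.0776e-10 J
Per mole: 2.0776e-10 J × 6.022e23 mol⁻¹ = 1.2511e+14 J/mol

1.25e+11 kJ/mol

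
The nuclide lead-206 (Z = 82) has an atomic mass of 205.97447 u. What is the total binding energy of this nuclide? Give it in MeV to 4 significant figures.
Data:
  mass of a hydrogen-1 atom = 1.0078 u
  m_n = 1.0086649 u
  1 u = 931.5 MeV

1620 MeV

Z = 82, so N = A − Z = 206 − 82 = 124.
Mass of separated nucleons = 82(1.0078) + 124(1.0086649) = 82.6396 + 125.0744476 = 207.7140476 u
Δm = 207.7140476 − 205.97447 = 1.7395776 u
Binding energy = Δm·c² = 1.7395776 × 931.5 MeV/u = 1620.42 MeV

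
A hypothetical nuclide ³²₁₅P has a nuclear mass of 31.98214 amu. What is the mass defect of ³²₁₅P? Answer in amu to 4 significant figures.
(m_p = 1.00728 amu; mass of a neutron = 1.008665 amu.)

0.2744 amu

Z = 15, so N = A − Z = 32 − 15 = 17.
Mass of separated nucleons = 15(1.00728) + 17(1.008665) = 15.10920 + 17.147305 = 32.256505 amu
The mass defect is 32.256505 − 31.98214 = 0.274365 amu.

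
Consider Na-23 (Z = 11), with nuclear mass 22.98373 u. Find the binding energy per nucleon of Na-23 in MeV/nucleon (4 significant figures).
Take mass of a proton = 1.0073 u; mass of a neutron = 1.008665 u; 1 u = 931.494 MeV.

8.122 MeV/nucleon

Z = 11, so N = A − Z = 23 − 11 = 12.
Σm = 11·m_p + 12·m_n = 11.0803 + 12.103980 = 23.184280 u
Mass defect Δm = 23.184280 − 22.98373 = 0.200550 u
Binding energy = Δm·c² = 0.200550 × 931.494 MeV/u = 186.811 MeV
BE/A = 186.811 MeV / 23 = 8.122 MeV/nucleon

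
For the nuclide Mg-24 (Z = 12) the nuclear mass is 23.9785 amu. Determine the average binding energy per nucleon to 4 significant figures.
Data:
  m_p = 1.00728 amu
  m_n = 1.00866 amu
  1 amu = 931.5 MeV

Mass of separated nucleons = 12(1.00728) + 12(1.00866) = 12.08736 + 12.10392 = 24.19128 amu
The mass defect is 24.19128 − 23.9785 = 0.21278 amu.
Binding energy = Δm·c² = 0.21278 × 931.5 MeV/amu = 198.205 MeV
Dividing by A = 24 gives 8.259 MeV per nucleon.

8.259 MeV/nucleon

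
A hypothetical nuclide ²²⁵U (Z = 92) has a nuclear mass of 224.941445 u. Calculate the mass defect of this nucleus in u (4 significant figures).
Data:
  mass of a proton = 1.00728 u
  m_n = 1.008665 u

With 92 protons and 133 neutrons (A = 225):
Mass of separated nucleons = 92(1.00728) + 133(1.008665) = 92.66976 + 134.152445 = 226.822205 u
Δm = 226.822205 − 224.941445 = 1.880760 u

1.881 u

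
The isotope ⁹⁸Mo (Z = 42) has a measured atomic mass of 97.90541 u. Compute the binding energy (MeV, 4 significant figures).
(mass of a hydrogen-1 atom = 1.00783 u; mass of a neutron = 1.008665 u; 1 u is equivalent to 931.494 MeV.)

Z = 42, so N = A − Z = 98 − 42 = 56.
Σm = 42·m(¹H) + 56·m_n = 42.32886 + 56.485240 = 98.814100 u
Δm = 98.814100 − 97.90541 = 0.908690 u
Binding energy = Δm·c² = 0.908690 × 931.494 MeV/u = 846.439 MeV

846.4 MeV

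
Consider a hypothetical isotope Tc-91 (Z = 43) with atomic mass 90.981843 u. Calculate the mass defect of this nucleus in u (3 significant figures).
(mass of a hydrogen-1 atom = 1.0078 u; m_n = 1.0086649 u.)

0.769 u

Σm = 43·m(¹H) + 48·m_n = 43.3354 + 48.4159152 = 91.7513152 u
Δm = 91.7513152 − 90.981843 = 0.7694722 u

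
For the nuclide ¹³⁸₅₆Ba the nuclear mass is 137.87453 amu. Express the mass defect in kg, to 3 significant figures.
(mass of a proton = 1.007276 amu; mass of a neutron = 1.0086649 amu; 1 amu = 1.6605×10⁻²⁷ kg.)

Mass of separated nucleons = 56(1.007276) + 82(1.0086649) = 56.407456 + 82.7105218 = 139.1179778 amu
The mass defect is 139.1179778 − 137.87453 = 1.2434478 amu.
In SI units: 1.2434478 amu × 1.6605×10⁻²⁷ kg/amu = 2.0647e-27 kg

2.06e-27 kg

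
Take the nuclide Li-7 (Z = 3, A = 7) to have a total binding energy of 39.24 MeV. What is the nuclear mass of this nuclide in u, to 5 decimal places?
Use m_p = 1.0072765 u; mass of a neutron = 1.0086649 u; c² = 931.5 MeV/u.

Mass defect = 39.24 MeV / (931.5 MeV/u) = 0.0421256 u
Constituent mass = 3(1.0072765) + 4(1.0086649) = 7.0564891 u
Nuclear mass = 7.0564891 − 0.0421256 = 7.0143635 u ≈ 7.01436 u (to 5 decimal places)

7.01436 u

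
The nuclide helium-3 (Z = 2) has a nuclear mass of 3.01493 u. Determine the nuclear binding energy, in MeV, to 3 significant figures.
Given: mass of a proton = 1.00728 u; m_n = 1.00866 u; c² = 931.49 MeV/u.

7.72 MeV

The nucleus contains 2 protons and 3 − 2 = 1 neutrons.
Σm = 2·m_p + 1·m_n = 2.01456 + 1.00866 = 3.02322 u
Mass defect Δm = 3.02322 − 3.01493 = 0.00829 u
Binding energy = Δm·c² = 0.00829 × 931.49 MeV/u = 7.72205 MeV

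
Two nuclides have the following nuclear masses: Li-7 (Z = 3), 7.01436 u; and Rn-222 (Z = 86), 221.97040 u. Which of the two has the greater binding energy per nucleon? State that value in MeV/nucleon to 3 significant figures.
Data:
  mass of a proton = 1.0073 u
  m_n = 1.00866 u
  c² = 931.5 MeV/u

Rn-222; 7.70 MeV/nucleon

Li-7: Σm = 3(1.0073) + 4(1.00866) = 7.05654 u; Δm = 0.04218 u; E_B = 39.291 MeV; E_B/A = 5.613 MeV
Rn-222: Σm = 86(1.0073) + 136(1.00866) = 223.80556 u; Δm = 1.83516 u; E_B = 1709.5 MeV; E_B/A = 7.700 MeV
Rn-222 has the higher binding energy per nucleon, so it is the more tightly bound nucleus.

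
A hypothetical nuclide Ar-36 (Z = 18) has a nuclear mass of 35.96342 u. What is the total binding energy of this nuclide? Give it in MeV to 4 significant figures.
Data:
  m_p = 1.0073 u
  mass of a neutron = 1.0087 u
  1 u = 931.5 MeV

Σm = 18·m_p + 18·m_n = 18.1314 + 18.1566 = 36.2880 u
Δm = 36.2880 − 35.96342 = 0.32458 u
Binding energy = Δm·c² = 0.32458 × 931.5 MeV/u = 302.346 MeV

302.3 MeV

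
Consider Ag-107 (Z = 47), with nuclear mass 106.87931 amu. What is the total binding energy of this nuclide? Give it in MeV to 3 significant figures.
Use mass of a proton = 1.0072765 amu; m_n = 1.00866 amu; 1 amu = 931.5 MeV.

915 MeV

Total constituent mass: 47 × 1.0072765 + 60 × 1.00866 = 107.8615955 amu
Δm = 107.8615955 − 106.87931 = 0.9822855 amu
E_B = 0.9822855 × 931.5 = 914.999 MeV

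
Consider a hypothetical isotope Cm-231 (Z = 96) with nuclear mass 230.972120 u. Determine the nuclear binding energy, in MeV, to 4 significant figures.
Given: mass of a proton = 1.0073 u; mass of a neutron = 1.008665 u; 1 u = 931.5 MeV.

1768 MeV

Mass of separated nucleons = 96(1.0073) + 135(1.008665) = 96.7008 + 136.169775 = 232.870575 u
Δm = 232.870575 − 230.972120 = 1.898455 u
E_B = 1.898455 × 931.5 = 1768.41 MeV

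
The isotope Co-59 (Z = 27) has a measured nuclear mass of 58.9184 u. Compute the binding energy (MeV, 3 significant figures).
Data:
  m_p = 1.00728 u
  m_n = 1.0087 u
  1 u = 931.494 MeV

518 MeV

Mass of separated nucleons = 27(1.00728) + 32(1.0087) = 27.19656 + 32.2784 = 59.47496 u
The mass defect is 59.47496 − 58.9184 = 0.55656 u.
E_B = 0.55656 × 931.494 = 518.432 MeV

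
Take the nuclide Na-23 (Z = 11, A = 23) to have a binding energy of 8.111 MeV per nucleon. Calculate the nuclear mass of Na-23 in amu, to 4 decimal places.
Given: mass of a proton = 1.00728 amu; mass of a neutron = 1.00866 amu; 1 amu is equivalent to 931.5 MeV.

Total binding energy = 23 × 8.111 = 186.553 MeV
Mass defect = 186.553 MeV / (931.5 MeV/amu) = 0.200272 amu
Constituent mass = 11(1.00728) + 12(1.00866) = 23.18400 amu
Nuclear mass = 23.18400 − 0.200272 = 22.983728 amu ≈ 22.9837 amu (to 4 decimal places)

22.9837 amu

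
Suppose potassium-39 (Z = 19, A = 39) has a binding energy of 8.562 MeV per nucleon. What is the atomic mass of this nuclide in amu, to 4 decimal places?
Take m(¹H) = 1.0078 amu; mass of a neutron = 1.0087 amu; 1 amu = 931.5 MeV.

38.9637 amu

Total binding energy = 39 × 8.562 = 333.918 MeV
Mass defect = 333.918 MeV / (931.5 MeV/amu) = 0.358473 amu
Constituent mass = 19(1.0078) + 20(1.0087) = 39.3222 amu
Atomic mass = 39.3222 − 0.358473 = 38.963727 amu ≈ 38.9637 amu (to 4 decimal places)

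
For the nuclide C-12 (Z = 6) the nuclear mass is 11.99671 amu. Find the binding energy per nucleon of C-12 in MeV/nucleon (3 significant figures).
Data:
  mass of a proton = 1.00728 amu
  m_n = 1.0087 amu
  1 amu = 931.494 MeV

7.70 MeV/nucleon

The nucleus contains 6 protons and 12 − 6 = 6 neutrons.
Σm = 6·m_p + 6·m_n = 6.04368 + 6.0522 = 12.09588 amu
The mass defect is 12.09588 − 11.99671 = 0.09917 amu.
Binding energy = Δm·c² = 0.09917 × 931.494 MeV/amu = 92.3763 MeV
Dividing by A = 12 gives 7.698 MeV per nucleon.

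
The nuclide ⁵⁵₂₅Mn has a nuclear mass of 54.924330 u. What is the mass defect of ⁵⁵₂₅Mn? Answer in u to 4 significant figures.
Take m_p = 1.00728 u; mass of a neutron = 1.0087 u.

0.5187 u

Total constituent mass: 25 × 1.00728 + 30 × 1.0087 = 55.44300 u
The mass defect is 55.44300 − 54.924330 = 0.518670 u.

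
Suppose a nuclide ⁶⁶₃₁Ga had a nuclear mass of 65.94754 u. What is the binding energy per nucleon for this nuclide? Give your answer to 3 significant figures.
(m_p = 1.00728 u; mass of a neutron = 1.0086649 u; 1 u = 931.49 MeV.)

The nucleus contains 31 protons and 66 − 31 = 35 neutrons.
Mass of separated nucleons = 31(1.00728) + 35(1.0086649) = 31.22568 + 35.3032715 = 66.5289515 u
The mass defect is 66.5289515 − 65.94754 = 0.5814115 u.
E_B = 0.5814115 × 931.49 = 541.579 MeV
BE/A = 541.579 MeV / 66 = 8.206 MeV/nucleon

8.21 MeV/nucleon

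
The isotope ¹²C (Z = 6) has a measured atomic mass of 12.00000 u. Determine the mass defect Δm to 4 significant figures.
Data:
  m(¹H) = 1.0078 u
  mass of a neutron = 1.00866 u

Σm = 6·m(¹H) + 6·m_n = 6.0468 + 6.05196 = 12.09876 u
Mass defect Δm = 12.09876 − 12.00000 = 0.09876 u

0.09876 u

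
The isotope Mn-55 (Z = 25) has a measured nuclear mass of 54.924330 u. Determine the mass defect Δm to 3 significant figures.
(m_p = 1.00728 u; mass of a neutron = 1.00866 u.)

Total constituent mass: 25 × 1.00728 + 30 × 1.00866 = 55.44180 u
Δm = 55.44180 − 54.924330 = 0.517470 u

0.517 u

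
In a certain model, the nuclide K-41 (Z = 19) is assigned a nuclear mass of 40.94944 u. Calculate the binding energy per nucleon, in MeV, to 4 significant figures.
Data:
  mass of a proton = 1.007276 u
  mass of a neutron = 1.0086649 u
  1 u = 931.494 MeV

8.620 MeV/nucleon

Σm = 19·m_p + 22·m_n = 19.138244 + 22.1906278 = 41.3288718 u
Mass defect Δm = 41.3288718 − 40.94944 = 0.3794318 u
E_B = 0.3794318 × 931.494 = 353.438 MeV
Per nucleon: 353.438 / 41 = 8.620 MeV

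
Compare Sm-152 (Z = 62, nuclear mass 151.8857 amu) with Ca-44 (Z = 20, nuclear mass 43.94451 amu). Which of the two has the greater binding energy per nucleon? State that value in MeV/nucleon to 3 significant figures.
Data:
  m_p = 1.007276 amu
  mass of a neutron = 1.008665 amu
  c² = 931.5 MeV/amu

Ca-44; 8.66 MeV/nucleon

Sm-152: Σm = 62(1.007276) + 90(1.008665) = 153.230962 amu; Δm = 1.345262 amu; E_B = 1253.1 MeV; E_B/A = 8.244 MeV
Ca-44: Σm = 20(1.007276) + 24(1.008665) = 44.353480 amu; Δm = 0.408970 amu; E_B = 380.96 MeV; E_B/A = 8.658 MeV
Ca-44 has the higher binding energy per nucleon, so it is the more tightly bound nucleus.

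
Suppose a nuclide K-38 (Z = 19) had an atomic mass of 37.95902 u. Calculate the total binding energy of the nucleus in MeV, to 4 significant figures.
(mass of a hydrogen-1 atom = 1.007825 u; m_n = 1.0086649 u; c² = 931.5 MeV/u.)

The nucleus contains 19 protons and 38 − 19 = 19 neutrons.
Mass of separated nucleons = 19(1.007825) + 19(1.0086649) = 19.148675 + 19.1646331 = 38.3133081 u
The mass defect is 38.3133081 − 37.95902 = 0.3542881 u.
Binding energy = Δm·c² = 0.3542881 × 931.5 MeV/u = 330.019 MeV

330.0 MeV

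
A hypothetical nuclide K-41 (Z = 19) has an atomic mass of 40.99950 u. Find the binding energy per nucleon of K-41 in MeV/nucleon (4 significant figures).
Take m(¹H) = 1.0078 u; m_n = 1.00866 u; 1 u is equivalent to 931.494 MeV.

Z = 19, so N = A − Z = 41 − 19 = 22.
Total constituent mass: 19 × 1.0078 + 22 × 1.00866 = 41.33872 u
Mass defect Δm = 41.33872 − 40.99950 = 0.33922 u
Converting to energy: 0.33922 u × 931.494 MeV/u = 315.981 MeV
Per nucleon: 315.981 / 41 = 7.707 MeV

7.707 MeV/nucleon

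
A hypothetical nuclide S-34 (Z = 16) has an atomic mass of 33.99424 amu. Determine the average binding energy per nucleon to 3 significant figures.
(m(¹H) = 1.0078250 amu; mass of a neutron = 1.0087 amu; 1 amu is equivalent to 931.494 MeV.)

The nucleus contains 16 protons and 34 − 16 = 18 neutrons.
Mass of separated nucleons = 16(1.0078250) + 18(1.0087) = 16.1252000 + 18.1566 = 34.2818000 amu
Δm = 34.2818000 − 33.99424 = 0.2875600 amu
E_B = 0.2875600 × 931.494 = 267.860 MeV
BE/A = 267.860 MeV / 34 = 7.878 MeV/nucleon

7.88 MeV/nucleon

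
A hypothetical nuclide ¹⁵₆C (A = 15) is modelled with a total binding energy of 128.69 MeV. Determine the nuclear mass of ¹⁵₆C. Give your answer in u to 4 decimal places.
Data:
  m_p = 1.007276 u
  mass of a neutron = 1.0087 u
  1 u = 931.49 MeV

14.9838 u

Mass defect = 128.69 MeV / (931.49 MeV/u) = 0.138155 u
Constituent mass = 6(1.007276) + 9(1.0087) = 15.121956 u
Nuclear mass = 15.121956 − 0.138155 = 14.983801 u ≈ 14.9838 u (to 4 decimal places)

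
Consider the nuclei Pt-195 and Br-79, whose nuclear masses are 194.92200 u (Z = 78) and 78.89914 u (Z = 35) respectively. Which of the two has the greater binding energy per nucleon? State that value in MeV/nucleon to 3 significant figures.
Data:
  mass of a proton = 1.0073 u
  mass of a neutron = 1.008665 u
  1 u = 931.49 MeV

Br-79; 8.70 MeV/nucleon

Pt-195: Σm = 78(1.0073) + 117(1.008665) = 196.583205 u; Δm = 1.661205 u; E_B = 1547.4 MeV; E_B/A = 7.935 MeV
Br-79: Σm = 35(1.0073) + 44(1.008665) = 79.636760 u; Δm = 0.737620 u; E_B = 687.09 MeV; E_B/A = 8.697 MeV
Br-79 has the higher binding energy per nucleon, so it is the more tightly bound nucleus.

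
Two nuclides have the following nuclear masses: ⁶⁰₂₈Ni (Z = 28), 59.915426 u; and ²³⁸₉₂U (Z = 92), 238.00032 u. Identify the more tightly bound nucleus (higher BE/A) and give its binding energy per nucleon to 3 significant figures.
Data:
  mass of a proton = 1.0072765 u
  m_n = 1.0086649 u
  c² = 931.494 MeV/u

⁶⁰₂₈Ni: Σm = 28(1.0072765) + 32(1.0086649) = 60.4810188 u; Δm = 0.5655928 u; E_B = 526.85 MeV; E_B/A = 8.781 MeV
²³⁸₉₂U: Σm = 92(1.0072765) + 146(1.0086649) = 239.9345134 u; Δm = 1.9341934 u; E_B = 1801.7 MeV; E_B/A = 7.570 MeV
⁶⁰₂₈Ni has the higher binding energy per nucleon, so it is the more tightly bound nucleus.

⁶⁰₂₈Ni; 8.78 MeV/nucleon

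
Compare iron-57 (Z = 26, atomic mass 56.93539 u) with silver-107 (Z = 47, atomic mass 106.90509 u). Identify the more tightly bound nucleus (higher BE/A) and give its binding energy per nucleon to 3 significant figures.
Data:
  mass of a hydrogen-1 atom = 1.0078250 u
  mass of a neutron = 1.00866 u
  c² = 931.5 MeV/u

iron-57; 8.77 MeV/nucleon

iron-57: Σm = 26(1.0078250) + 31(1.00866) = 57.4719100 u; Δm = 0.5365200 u; E_B = 499.77 MeV; E_B/A = 8.768 MeV
silver-107: Σm = 47(1.0078250) + 60(1.00866) = 107.8873750 u; Δm = 0.9822850 u; E_B = 915.00 MeV; E_B/A = 8.551 MeV
iron-57 has the higher binding energy per nucleon, so it is the more tightly bound nucleus.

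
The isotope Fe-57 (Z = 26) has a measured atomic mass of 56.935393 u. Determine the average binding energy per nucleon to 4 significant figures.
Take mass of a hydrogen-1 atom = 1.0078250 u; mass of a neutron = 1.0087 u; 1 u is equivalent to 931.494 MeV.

Σm = 26·m(¹H) + 31·m_n = 26.2034500 + 31.2697 = 57.4731500 u
The mass defect is 57.4731500 − 56.935393 = 0.5377570 u.
Converting to energy: 0.5377570 u × 931.494 MeV/u = 500.917 MeV
Per nucleon: 500.917 / 57 = 8.788 MeV

8.788 MeV/nucleon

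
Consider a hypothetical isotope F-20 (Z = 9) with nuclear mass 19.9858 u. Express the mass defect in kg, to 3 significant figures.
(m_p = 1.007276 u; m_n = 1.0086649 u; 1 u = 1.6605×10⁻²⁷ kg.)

Σm = 9·m_p + 11·m_n = 9.065484 + 11.0953139 = 20.1607979 u
Mass defect Δm = 20.1607979 − 19.9858 = 0.1749979 u
In SI units: 0.1749979 u × 1.6605×10⁻²⁷ kg/u = 2.9058e-28 kg

2.91e-28 kg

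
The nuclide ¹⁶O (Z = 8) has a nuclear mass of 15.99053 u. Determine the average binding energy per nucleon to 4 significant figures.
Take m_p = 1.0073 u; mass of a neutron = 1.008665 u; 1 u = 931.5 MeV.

Σm = 8·m_p + 8·m_n = 8.0584 + 8.069320 = 16.127720 u
Δm = 16.127720 − 15.99053 = 0.137190 u
Binding energy = Δm·c² = 0.137190 × 931.5 MeV/u = 127.792 MeV
BE/A = 127.792 MeV / 16 = 7.987 MeV/nucleon

7.987 MeV/nucleon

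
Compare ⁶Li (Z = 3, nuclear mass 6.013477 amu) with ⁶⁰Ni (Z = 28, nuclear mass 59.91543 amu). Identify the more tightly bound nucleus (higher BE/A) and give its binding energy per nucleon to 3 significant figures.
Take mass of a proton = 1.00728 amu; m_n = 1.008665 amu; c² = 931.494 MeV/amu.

⁶⁰Ni; 8.78 MeV/nucleon

⁶Li: Σm = 3(1.00728) + 3(1.008665) = 6.047835 amu; Δm = 0.034358 amu; E_B = 32.004 MeV; E_B/A = 5.334 MeV
⁶⁰Ni: Σm = 28(1.00728) + 32(1.008665) = 60.481120 amu; Δm = 0.565690 amu; E_B = 526.94 MeV; E_B/A = 8.782 MeV
⁶⁰Ni has the higher binding energy per nucleon, so it is the more tightly bound nucleus.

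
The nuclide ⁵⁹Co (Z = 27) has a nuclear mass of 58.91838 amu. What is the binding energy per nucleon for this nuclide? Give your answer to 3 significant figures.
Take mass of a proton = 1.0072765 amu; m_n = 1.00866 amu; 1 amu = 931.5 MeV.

Σm = 27·m_p + 32·m_n = 27.1964655 + 32.27712 = 59.4735855 amu
Mass defect Δm = 59.4735855 − 58.91838 = 0.5552055 amu
Converting to energy: 0.5552055 amu × 931.5 MeV/amu = 517.174 MeV
Per nucleon: 517.174 / 59 = 8.766 MeV

8.77 MeV/nucleon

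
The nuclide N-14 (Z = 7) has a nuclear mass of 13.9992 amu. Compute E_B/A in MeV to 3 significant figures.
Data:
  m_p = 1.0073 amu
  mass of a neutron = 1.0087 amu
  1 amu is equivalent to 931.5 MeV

Total constituent mass: 7 × 1.0073 + 7 × 1.0087 = 14.1120 amu
The mass defect is 14.1120 − 13.9992 = 0.1128 amu.
Converting to energy: 0.1128 amu × 931.5 MeV/amu = 105.073 MeV
BE/A = 105.073 MeV / 14 = 7.505 MeV/nucleon

7.51 MeV/nucleon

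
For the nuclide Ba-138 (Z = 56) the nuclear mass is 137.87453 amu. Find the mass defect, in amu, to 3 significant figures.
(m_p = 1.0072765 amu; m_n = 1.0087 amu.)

1.25 amu

The nucleus contains 56 protons and 138 − 56 = 82 neutrons.
Total constituent mass: 56 × 1.0072765 + 82 × 1.0087 = 139.1208840 amu
Δm = 139.1208840 − 137.87453 = 1.2463540 amu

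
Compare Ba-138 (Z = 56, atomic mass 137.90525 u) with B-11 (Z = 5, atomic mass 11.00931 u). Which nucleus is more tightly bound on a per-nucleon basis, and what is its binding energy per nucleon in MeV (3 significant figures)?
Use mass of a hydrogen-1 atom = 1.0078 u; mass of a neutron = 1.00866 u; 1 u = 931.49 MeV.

Ba-138; 8.38 MeV/nucleon

Ba-138: Σm = 56(1.0078) + 82(1.00866) = 139.14692 u; Δm = 1.24167 u; E_B = 1156.6 MeV; E_B/A = 8.381 MeV
B-11: Σm = 5(1.0078) + 6(1.00866) = 11.09096 u; Δm = 0.08165 u; E_B = 76.056 MeV; E_B/A = 6.914 MeV
Ba-138 has the higher binding energy per nucleon, so it is the more tightly bound nucleus.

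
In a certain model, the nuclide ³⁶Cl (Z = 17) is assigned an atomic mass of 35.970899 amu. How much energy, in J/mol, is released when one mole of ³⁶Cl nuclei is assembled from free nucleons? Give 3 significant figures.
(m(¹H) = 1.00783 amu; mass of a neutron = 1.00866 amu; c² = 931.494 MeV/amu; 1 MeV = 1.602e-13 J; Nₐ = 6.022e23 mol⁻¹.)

2.94e+13 J/mol

The nucleus contains 17 protons and 36 − 17 = 19 neutrons.
Mass of separated nucleons = 17(1.00783) + 19(1.00866) = 17.13311 + 19.16454 = 36.29765 amu
The mass defect is 36.29765 − 35.970899 = 0.326751 amu.
E_B = 0.326751 × 931.494 = 304.367 MeV
Per nucleus in joules: 304.367 MeV × 1.602e-13 J/MeV = 4.8760e-11 J
Per mole: 4.8760e-11 J × 6.022e23 mol⁻¹ = 2.9363e+13 J/mol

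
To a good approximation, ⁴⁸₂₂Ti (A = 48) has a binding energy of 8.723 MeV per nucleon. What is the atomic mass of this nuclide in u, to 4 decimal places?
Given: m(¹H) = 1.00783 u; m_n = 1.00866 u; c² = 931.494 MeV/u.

47.9479 u

Total binding energy = 48 × 8.723 = 418.704 MeV
Mass defect = 418.704 MeV / (931.494 MeV/u) = 0.449497 u
Constituent mass = 22(1.00783) + 26(1.00866) = 48.39742 u
Atomic mass = 48.39742 − 0.449497 = 47.947923 u ≈ 47.9479 u (to 4 decimal places)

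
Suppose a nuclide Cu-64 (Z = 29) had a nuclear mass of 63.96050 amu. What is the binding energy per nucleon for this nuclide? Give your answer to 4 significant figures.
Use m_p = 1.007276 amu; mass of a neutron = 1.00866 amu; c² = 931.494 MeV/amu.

8.057 MeV/nucleon

Z = 29, so N = A − Z = 64 − 29 = 35.
Total constituent mass: 29 × 1.007276 + 35 × 1.00866 = 64.514104 amu
Δm = 64.514104 − 63.96050 = 0.553604 amu
Converting to energy: 0.553604 amu × 931.494 MeV/amu = 515.679 MeV
Per nucleon: 515.679 / 64 = 8.057 MeV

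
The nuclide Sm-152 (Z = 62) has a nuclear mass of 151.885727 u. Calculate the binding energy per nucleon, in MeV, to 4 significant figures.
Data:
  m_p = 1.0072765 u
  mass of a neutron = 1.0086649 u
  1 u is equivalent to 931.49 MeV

With 62 protons and 90 neutrons (A = 152):
Σm = 62·m_p + 90·m_n = 62.4511430 + 90.7798410 = 153.2309840 u
Mass defect Δm = 153.2309840 − 151.885727 = 1.3452570 u
E_B = 1.3452570 × 931.49 = 1253.09 MeV
BE/A = 1253.09 MeV / 152 = 8.244 MeV/nucleon

8.244 MeV/nucleon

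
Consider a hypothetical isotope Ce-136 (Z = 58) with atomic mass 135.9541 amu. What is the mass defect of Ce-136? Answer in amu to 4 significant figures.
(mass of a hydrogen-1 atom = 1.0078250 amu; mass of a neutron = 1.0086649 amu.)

1.176 amu

The nucleus contains 58 protons and 136 − 58 = 78 neutrons.
Σm = 58·m(¹H) + 78·m_n = 58.4538500 + 78.6758622 = 137.1297122 amu
The mass defect is 137.1297122 − 135.9541 = 1.1756122 amu.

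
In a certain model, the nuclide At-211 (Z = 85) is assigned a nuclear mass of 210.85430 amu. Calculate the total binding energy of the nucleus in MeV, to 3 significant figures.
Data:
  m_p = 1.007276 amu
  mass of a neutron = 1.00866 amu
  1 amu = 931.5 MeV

The nucleus contains 85 protons and 211 − 85 = 126 neutrons.
Mass of separated nucleons = 85(1.007276) + 126(1.00866) = 85.618460 + 127.09116 = 212.709620 amu
Mass defect Δm = 212.709620 − 210.85430 = 1.855320 amu
E_B = 1.855320 × 931.5 = 1728.23 MeV

1730 MeV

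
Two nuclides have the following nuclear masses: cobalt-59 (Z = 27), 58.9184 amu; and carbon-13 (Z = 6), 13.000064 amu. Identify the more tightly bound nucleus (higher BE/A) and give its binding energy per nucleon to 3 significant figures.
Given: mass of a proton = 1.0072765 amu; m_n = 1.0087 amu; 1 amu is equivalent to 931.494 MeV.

cobalt-59; 8.79 MeV/nucleon

cobalt-59: Σm = 27(1.0072765) + 32(1.0087) = 59.4748655 amu; Δm = 0.5564655 amu; E_B = 518.34 MeV; E_B/A = 8.785 MeV
carbon-13: Σm = 6(1.0072765) + 7(1.0087) = 13.1045590 amu; Δm = 0.1044950 amu; E_B = 97.336 MeV; E_B/A = 7.487 MeV
cobalt-59 has the higher binding energy per nucleon, so it is the more tightly bound nucleus.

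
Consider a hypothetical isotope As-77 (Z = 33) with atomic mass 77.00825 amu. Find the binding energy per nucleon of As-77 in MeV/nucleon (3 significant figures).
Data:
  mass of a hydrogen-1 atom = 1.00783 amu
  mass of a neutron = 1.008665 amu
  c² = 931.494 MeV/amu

7.64 MeV/nucleon

Σm = 33·m(¹H) + 44·m_n = 33.25839 + 44.381260 = 77.639650 amu
The mass defect is 77.639650 − 77.00825 = 0.631400 amu.
E_B = 0.631400 × 931.494 = 588.145 MeV
BE/A = 588.145 MeV / 77 = 7.638 MeV/nucleon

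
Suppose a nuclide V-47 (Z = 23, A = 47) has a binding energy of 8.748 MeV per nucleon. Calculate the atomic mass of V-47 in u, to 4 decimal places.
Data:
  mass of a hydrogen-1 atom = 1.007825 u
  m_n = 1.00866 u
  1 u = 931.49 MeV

Total binding energy = 47 × 8.748 = 411.156 MeV
Mass defect = 411.156 MeV / (931.49 MeV/u) = 0.441396 u
Constituent mass = 23(1.007825) + 24(1.00866) = 47.387815 u
Atomic mass = 47.387815 − 0.441396 = 46.946419 u ≈ 46.9464 u (to 4 decimal places)

46.9464 u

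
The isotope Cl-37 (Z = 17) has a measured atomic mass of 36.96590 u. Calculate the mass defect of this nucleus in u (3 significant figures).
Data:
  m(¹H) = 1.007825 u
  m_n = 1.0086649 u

With 17 protons and 20 neutrons (A = 37):
Total constituent mass: 17 × 1.007825 + 20 × 1.0086649 = 37.3063230 u
Mass defect Δm = 37.3063230 − 36.96590 = 0.3404230 u

0.340 u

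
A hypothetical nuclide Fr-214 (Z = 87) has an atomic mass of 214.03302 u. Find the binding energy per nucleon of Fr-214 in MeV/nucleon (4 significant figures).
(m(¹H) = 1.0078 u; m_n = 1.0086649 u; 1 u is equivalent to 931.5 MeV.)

With 87 protons and 127 neutrons (A = 214):
Σm = 87·m(¹H) + 127·m_n = 87.6786 + 128.1004423 = 215.7790423 u
Mass defect Δm = 215.7790423 − 214.03302 = 1.7460223 u
Converting to energy: 1.7460223 u × 931.5 MeV/u = 1626.42 MeV
Dividing by A = 214 gives 7.600 MeV per nucleon.

7.600 MeV/nucleon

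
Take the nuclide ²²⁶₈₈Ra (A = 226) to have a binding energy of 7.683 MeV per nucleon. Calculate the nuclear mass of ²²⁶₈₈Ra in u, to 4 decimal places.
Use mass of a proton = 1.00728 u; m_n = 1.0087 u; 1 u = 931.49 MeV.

Total binding energy = 226 × 7.683 = 1736.358 MeV
Mass defect = 1736.358 MeV / (931.49 MeV/u) = 1.864065 u
Constituent mass = 88(1.00728) + 138(1.0087) = 227.84124 u
Nuclear mass = 227.84124 − 1.864065 = 225.977175 u ≈ 225.9772 u (to 4 decimal places)

225.9772 u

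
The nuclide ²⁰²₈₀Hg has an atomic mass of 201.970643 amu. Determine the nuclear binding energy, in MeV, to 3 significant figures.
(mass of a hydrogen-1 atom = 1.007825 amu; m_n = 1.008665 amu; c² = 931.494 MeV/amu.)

Z = 80, so N = A − Z = 202 − 80 = 122.
Σm = 80·m(¹H) + 122·m_n = 80.626000 + 123.057130 = 203.683130 amu
The mass defect is 203.683130 − 201.970643 = 1.712487 amu.
Converting to energy: 1.712487 amu × 931.494 MeV/amu = 1595.17 MeV

1600 MeV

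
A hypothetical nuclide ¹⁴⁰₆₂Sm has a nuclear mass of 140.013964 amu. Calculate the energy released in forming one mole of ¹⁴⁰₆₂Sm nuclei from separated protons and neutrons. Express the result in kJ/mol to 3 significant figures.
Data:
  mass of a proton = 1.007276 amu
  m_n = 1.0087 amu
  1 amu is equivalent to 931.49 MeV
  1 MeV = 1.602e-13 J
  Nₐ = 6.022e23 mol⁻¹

Z = 62, so N = A − Z = 140 − 62 = 78.
Mass of separated nucleons = 62(1.007276) + 78(1.0087) = 62.451112 + 78.6786 = 141.129712 amu
The mass defect is 141.129712 − 140.013964 = 1.115748 amu.
Binding energy = Δm·c² = 1.115748 × 931.49 MeV/amu = 1039.31 MeV
Per nucleus in joules: 1039.31 MeV × 1.602e-13 J/MeV = 1.6650e-10 J
Per mole: 1.6650e-10 J × 6.022e23 mol⁻¹ = 1.0027e+14 J/mol

1.00e+11 kJ/mol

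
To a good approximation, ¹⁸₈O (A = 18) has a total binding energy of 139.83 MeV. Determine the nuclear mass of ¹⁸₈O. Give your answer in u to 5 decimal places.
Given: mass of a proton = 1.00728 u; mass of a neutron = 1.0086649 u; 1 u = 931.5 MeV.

Mass defect = 139.83 MeV / (931.5 MeV/u) = 0.1501127 u
Constituent mass = 8(1.00728) + 10(1.0086649) = 18.1448890 u
Nuclear mass = 18.1448890 − 0.1501127 = 17.9947763 u ≈ 17.99478 u (to 5 decimal places)

17.99478 u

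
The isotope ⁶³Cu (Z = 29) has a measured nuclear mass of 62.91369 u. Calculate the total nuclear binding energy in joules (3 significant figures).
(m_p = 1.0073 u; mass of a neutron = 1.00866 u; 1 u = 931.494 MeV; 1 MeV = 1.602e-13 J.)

8.84e-11 J

The nucleus contains 29 protons and 63 − 29 = 34 neutrons.
Total constituent mass: 29 × 1.0073 + 34 × 1.00866 = 63.50614 u
Δm = 63.50614 − 62.91369 = 0.59245 u
Converting to energy: 0.59245 u × 931.494 MeV/u = 551.864 MeV
In joules: 551.864 MeV × 1.602e-13 J/MeV = 8.8409e-11 J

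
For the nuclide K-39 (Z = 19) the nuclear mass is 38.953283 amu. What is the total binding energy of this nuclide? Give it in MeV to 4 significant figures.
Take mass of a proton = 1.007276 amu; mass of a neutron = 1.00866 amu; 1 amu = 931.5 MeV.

333.6 MeV

The nucleus contains 19 protons and 39 − 19 = 20 neutrons.
Σm = 19·m_p + 20·m_n = 19.138244 + 20.17320 = 39.311444 amu
Δm = 39.311444 − 38.953283 = 0.358161 amu
Converting to energy: 0.358161 amu × 931.5 MeV/amu = 333.627 MeV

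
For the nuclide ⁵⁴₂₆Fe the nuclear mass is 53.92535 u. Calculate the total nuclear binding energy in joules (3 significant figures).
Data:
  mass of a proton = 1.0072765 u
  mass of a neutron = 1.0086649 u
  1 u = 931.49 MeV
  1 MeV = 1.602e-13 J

7.56e-11 J

Σm = 26·m_p + 28·m_n = 26.1891890 + 28.2426172 = 54.4318062 u
Mass defect Δm = 54.4318062 − 53.92535 = 0.5064562 u
Converting to energy: 0.5064562 u × 931.49 MeV/u = 471.759 MeV
In joules: 471.759 MeV × 1.602e-13 J/MeV = 7.5576e-11 J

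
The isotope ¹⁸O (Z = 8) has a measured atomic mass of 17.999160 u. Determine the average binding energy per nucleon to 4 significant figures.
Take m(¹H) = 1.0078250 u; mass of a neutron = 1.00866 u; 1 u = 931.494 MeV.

Σm = 8·m(¹H) + 10·m_n = 8.0626000 + 10.08660 = 18.1492000 u
Mass defect Δm = 18.1492000 − 17.999160 = 0.1500400 u
Binding energy = Δm·c² = 0.1500400 × 931.494 MeV/u = 139.761 MeV
Per nucleon: 139.761 / 18 = 7.765 MeV

7.765 MeV/nucleon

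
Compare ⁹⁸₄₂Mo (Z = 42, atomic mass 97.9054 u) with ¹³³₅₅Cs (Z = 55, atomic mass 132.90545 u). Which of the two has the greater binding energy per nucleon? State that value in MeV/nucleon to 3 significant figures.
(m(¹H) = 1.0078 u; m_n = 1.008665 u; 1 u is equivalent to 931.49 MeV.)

⁹⁸₄₂Mo: Σm = 42(1.0078) + 56(1.008665) = 98.812840 u; Δm = 0.907440 u; E_B = 845.27 MeV; E_B/A = 8.625 MeV
¹³³₅₅Cs: Σm = 55(1.0078) + 78(1.008665) = 134.104870 u; Δm = 1.199420 u; E_B = 1117.2 MeV; E_B/A = 8.400 MeV
⁹⁸₄₂Mo has the higher binding energy per nucleon, so it is the more tightly bound nucleus.

⁹⁸₄₂Mo; 8.63 MeV/nucleon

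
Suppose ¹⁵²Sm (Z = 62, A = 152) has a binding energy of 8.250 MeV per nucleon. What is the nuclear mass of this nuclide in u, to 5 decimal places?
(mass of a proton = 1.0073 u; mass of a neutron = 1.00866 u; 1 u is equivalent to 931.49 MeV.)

151.88577 u

Total binding energy = 152 × 8.250 = 1254.000 MeV
Mass defect = 1254.000 MeV / (931.49 MeV/u) = 1.3462302 u
Constituent mass = 62(1.0073) + 90(1.00866) = 153.23200 u
Nuclear mass = 153.23200 − 1.3462302 = 151.8857698 u ≈ 151.88577 u (to 5 decimal places)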